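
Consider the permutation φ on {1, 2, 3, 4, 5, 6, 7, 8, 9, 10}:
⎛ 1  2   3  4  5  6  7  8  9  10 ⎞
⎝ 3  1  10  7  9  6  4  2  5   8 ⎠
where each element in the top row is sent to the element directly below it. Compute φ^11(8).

Tracing 8 → 2 → … returns to 8 after 5 steps, so 8 lies in a 5-cycle (1, 3, 10, 8, 2).
Powers repeat with period 5 on this cycle, and 11 mod 5 = 1, so φ^11(8) = φ^1(8).
Advancing 1 step from 8: 8 → 2.

2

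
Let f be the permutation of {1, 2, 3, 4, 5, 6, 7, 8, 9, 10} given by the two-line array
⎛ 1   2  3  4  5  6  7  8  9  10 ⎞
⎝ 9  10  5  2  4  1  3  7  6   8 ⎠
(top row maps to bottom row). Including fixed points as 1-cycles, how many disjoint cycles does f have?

The cycle decomposition is (1, 9, 6)(2, 10, 8, 7, 3, 5, 4), which has 2 cycles (counting 1-cycles).

2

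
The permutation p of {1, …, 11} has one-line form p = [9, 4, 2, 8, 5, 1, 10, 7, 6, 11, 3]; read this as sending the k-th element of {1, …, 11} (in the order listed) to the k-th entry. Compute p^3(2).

7

Tracing 2 → 4 → … returns to 2 after 7 steps, so 2 lies in a 7-cycle (2, 4, 8, 7, 10, 11, 3).
Stepping 3 places around the cycle: 2 → 4 → 8 → 7.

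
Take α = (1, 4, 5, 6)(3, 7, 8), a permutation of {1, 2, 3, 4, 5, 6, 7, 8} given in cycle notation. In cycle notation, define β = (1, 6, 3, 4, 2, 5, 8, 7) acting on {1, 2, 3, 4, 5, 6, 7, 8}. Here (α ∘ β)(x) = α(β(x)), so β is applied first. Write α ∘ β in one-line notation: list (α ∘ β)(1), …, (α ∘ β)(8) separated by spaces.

1 6 5 2 3 7 4 8

(α ∘ β)(x) = α(β(x)). Computing each image: α(β(1)) = α(6) = 1, α(β(2)) = α(5) = 6, α(β(3)) = α(4) = 5, α(β(4)) = α(2) = 2, α(β(5)) = α(8) = 3, α(β(6)) = α(3) = 7, α(β(7)) = α(1) = 4, α(β(8)) = α(7) = 8.
Hence α ∘ β = [1 6 5 2 3 7 4 8].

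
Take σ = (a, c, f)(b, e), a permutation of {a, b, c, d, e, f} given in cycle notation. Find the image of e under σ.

Within (b, e), e ↦ b.

b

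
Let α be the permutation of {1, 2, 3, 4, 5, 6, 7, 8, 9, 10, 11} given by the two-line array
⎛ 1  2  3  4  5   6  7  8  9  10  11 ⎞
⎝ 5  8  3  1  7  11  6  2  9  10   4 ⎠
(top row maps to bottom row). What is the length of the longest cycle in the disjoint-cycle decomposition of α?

Decomposing into disjoint cycles gives (1 5 7 6 11 4)(2 8); the longest has length 6.

6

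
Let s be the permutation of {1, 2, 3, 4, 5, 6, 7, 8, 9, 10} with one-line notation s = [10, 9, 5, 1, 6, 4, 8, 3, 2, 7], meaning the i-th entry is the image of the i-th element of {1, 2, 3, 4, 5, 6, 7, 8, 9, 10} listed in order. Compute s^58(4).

10

Tracing 4 → 1 → … returns to 4 after 8 steps, so 4 lies in an 8-cycle (1, 10, 7, 8, 3, 5, 6, 4).
On an 8-cycle, s^8 is the identity, so s^58 = s^2 there (58 ≡ 2 mod 8).
Stepping 2 places around the cycle: 4 → 1 → 10.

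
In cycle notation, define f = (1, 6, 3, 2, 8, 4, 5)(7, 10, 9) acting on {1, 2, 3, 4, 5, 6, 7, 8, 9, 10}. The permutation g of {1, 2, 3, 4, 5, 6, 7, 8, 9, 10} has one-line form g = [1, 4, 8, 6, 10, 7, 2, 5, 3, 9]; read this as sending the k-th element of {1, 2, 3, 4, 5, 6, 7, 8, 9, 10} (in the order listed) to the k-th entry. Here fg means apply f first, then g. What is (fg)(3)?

f(3) = 2, then g(2) = 4; composing gives (fg)(3) = 4.

4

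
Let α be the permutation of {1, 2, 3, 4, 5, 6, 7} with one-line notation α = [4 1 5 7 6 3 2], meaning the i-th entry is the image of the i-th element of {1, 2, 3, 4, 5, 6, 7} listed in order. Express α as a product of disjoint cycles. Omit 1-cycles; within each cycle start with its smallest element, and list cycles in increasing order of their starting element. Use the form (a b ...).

From 1: 1 → 4 → 7 → 2 → 1, closing the cycle (1 4 7 2).
Repeating from the next unused element and collecting all non-trivial cycles gives (1 4 7 2)(3 5 6).

(1 4 7 2)(3 5 6)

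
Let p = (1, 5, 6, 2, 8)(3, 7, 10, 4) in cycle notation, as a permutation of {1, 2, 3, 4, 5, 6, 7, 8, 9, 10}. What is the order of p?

20

The disjoint cycles have lengths 5, 4, 1.
The order of p is the least common multiple of its cycle lengths: lcm(5, 4) = 20.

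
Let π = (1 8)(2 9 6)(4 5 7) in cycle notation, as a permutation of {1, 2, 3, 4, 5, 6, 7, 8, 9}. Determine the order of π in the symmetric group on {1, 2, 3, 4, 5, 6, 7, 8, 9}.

The disjoint cycles have lengths 3, 3, 2, 1.
The order of π is the least common multiple of its cycle lengths: lcm(3, 3, 2) = 6.

6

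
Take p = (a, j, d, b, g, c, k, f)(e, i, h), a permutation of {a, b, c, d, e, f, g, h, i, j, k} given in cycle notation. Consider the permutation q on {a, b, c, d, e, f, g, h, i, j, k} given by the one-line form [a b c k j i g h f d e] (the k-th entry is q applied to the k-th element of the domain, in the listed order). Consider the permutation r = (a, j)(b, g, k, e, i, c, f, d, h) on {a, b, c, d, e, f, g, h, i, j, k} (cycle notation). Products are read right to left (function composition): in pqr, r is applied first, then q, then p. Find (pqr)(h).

Chase h: r(h) = b; q(b) = b; p(b) = g. Hence (pqr)(h) = g.

g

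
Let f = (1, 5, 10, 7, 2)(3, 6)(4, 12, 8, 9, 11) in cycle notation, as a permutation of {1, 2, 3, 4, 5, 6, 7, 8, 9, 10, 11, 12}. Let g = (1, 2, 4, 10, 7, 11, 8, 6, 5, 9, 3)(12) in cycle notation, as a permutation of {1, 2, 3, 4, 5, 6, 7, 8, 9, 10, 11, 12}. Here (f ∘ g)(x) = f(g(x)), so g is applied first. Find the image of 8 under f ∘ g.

g(8) = 6, then f(6) = 3; composing gives (f ∘ g)(8) = 3.

3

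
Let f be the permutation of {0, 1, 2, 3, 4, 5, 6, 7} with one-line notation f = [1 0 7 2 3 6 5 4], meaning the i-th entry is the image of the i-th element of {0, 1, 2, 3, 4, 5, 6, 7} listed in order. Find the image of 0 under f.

0 is element number 1 of the domain, and entry number 1 of the one-line form is 1, so f(0) = 1.

1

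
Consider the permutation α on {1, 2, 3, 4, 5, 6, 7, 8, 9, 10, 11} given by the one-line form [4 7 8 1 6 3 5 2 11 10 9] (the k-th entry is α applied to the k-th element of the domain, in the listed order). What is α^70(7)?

8

Tracing 7 → 5 → … returns to 7 after 6 steps, so 7 lies in a 6-cycle (2 7 5 6 3 8).
Powers repeat with period 6 on this cycle, and 70 mod 6 = 4, so α^70(7) = α^4(7).
Stepping 4 places around the cycle: 7 → 5 → 6 → 3 → 8.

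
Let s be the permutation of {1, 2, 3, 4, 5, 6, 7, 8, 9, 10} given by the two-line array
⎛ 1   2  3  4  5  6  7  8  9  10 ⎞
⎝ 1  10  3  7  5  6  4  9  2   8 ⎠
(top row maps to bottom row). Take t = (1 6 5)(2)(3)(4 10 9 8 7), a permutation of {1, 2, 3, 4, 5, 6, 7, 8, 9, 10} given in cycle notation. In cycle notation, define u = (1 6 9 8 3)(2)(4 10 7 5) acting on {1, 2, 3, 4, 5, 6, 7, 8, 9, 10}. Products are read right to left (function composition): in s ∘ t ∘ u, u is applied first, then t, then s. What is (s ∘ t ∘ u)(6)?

9

Chase 6: u(6) = 9; t(9) = 8; s(8) = 9. Hence (s ∘ t ∘ u)(6) = 9.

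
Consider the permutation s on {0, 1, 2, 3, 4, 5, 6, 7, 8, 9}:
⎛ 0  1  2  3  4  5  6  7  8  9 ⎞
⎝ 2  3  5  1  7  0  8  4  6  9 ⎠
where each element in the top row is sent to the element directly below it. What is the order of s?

6

Decomposing into disjoint cycles gives cycle lengths 3, 2, 2, 2, 1.
The order is lcm(3, 2, 2, 2) = 6.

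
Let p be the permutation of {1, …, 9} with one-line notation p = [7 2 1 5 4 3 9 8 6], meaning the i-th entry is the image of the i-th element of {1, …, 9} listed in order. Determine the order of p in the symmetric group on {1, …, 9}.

Decomposing into disjoint cycles gives cycle lengths 5, 2, 1, 1.
The order of p is the least common multiple of its cycle lengths: lcm(5, 2) = 10.

10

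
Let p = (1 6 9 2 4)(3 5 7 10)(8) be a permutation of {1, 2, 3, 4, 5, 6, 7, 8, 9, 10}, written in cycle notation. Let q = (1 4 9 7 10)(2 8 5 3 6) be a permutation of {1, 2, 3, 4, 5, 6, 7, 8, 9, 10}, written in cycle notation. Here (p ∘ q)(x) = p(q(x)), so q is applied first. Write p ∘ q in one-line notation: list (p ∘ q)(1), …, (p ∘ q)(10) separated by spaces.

(p ∘ q)(x) = p(q(x)). Computing each image: p(q(1)) = p(4) = 1, p(q(2)) = p(8) = 8, p(q(3)) = p(6) = 9, p(q(4)) = p(9) = 2, p(q(5)) = p(3) = 5, p(q(6)) = p(2) = 4, p(q(7)) = p(10) = 3, p(q(8)) = p(5) = 7, p(q(9)) = p(7) = 10, p(q(10)) = p(1) = 6.
Hence p ∘ q = [1 8 9 2 5 4 3 7 10 6].

1 8 9 2 5 4 3 7 10 6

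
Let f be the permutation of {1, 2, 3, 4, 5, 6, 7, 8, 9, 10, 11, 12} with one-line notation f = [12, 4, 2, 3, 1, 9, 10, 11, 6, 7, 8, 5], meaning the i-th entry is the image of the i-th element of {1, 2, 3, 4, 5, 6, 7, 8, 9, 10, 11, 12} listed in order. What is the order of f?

Decomposing into disjoint cycles gives cycle lengths 3, 3, 2, 2, 2.
Since disjoint cycles commute, ord(f) = lcm(3, 3, 2, 2, 2) = 6.

6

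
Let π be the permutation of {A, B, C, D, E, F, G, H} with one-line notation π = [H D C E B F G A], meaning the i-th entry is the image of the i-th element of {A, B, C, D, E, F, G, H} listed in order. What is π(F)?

F is element number 6 of the domain, and entry number 6 of the one-line form is F, so π(F) = F.

F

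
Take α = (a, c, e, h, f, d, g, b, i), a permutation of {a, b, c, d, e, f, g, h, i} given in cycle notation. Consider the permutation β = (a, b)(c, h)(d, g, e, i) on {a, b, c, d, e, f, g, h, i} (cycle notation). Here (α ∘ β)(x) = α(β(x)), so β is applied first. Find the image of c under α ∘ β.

β(c) = h, then α(h) = f; composing gives (α ∘ β)(c) = f.

f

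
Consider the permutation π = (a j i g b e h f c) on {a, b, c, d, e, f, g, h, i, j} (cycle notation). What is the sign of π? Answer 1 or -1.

1

The cycle lengths are 9, 1.
A cycle of length ℓ contributes ℓ−1 transpositions, so π is a product of 8 transpositions — even.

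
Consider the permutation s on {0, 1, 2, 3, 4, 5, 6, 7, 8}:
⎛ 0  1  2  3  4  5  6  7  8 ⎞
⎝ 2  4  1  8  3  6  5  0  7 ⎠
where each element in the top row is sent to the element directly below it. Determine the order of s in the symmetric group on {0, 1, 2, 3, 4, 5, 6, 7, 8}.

14

Decomposing into disjoint cycles gives cycle lengths 7, 2.
The order is lcm(7, 2) = 14.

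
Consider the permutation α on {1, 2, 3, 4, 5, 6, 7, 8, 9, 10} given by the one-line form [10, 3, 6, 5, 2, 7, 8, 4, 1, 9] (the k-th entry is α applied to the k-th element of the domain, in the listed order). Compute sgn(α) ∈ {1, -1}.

1

In disjoint-cycle form the cycle lengths are 7, 3.
A cycle is odd iff its length is even; α has 0 even-length cycles, so sgn(α) = (−1)^0 and α is even.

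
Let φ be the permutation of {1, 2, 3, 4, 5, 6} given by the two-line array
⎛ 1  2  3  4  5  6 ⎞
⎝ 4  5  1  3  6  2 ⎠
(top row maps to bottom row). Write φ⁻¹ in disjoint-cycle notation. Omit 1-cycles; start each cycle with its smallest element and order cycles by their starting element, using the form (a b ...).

(1 3 4)(2 6 5)

First write φ in disjoint cycles: (1 4 3)(2 5 6).
The inverse reverses every cycle; in canonical form, φ⁻¹ = (1 3 4)(2 6 5).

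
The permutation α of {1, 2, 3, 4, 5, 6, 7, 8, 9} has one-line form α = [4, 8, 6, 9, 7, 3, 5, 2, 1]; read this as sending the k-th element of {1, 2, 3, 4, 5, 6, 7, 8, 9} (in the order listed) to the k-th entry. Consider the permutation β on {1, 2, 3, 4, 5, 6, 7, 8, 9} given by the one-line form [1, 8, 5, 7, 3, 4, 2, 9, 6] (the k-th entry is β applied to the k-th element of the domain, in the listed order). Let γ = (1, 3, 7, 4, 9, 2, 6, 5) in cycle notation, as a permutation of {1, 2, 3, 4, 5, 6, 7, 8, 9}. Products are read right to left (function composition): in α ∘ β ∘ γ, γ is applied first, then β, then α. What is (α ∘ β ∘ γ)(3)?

8

Apply the permutations in order: γ(3) = 7, then β(7) = 2, then α(2) = 8. So (α ∘ β ∘ γ)(3) = 8.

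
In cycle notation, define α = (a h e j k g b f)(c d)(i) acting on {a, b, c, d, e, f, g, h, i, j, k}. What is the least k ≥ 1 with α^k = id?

8

The cycle type of α is (8, 2, 1).
Since disjoint cycles commute, ord(α) = lcm(8, 2) = 8.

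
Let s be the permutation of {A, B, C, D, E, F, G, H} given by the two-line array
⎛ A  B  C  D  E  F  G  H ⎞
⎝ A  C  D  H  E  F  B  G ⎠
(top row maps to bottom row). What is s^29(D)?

C

Tracing D → H → … returns to D after 5 steps, so D lies in a 5-cycle (B C D H G).
Since the cycle has length 5, s^29 acts on it the same as s^4 (29 mod 5 = 4).
Advancing 4 steps from D: D → H → G → B → C.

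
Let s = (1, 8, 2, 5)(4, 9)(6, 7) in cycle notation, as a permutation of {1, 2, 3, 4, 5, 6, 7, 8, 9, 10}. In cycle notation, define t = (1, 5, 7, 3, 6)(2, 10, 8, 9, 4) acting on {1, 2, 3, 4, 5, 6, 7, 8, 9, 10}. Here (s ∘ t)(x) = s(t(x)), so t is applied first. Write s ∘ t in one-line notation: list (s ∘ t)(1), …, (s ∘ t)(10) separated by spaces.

1 10 7 5 6 8 3 4 9 2

Chase each element through t then s: 1 → 5 → 1; 2 → 10 → 10; 3 → 6 → 7; 4 → 2 → 5; 5 → 7 → 6; 6 → 1 → 8; 7 → 3 → 3; 8 → 9 → 4; 9 → 4 → 9; 10 → 8 → 2.
Collecting the images, s ∘ t = [1 10 7 5 6 8 3 4 9 2].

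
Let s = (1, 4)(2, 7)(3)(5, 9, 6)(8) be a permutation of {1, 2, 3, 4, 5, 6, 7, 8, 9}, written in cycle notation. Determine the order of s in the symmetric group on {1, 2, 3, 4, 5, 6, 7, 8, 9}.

The cycle type of s is (3, 2, 2, 1, 1).
Since disjoint cycles commute, ord(s) = lcm(3, 2, 2) = 6.

6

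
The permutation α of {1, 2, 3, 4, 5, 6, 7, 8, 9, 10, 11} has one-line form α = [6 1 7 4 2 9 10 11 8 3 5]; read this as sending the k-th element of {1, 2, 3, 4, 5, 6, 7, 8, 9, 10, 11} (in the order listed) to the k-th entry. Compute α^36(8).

Tracing 8 → 11 → … returns to 8 after 7 steps, so 8 lies in a 7-cycle (1, 6, 9, 8, 11, 5, 2).
Since the cycle has length 7, α^36 acts on it the same as α^1 (36 mod 7 = 1).
Advancing 1 step from 8: 8 → 11.

11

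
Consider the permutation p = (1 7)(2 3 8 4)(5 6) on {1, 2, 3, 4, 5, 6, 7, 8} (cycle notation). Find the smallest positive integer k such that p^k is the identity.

4

The disjoint cycles have lengths 4, 2, 2.
The order is lcm(4, 2, 2) = 4.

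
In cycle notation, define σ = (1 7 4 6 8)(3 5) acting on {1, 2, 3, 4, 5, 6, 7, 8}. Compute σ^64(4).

4 lies in the 5-cycle (1 7 4 6 8).
Since the cycle has length 5, σ^64 acts on it the same as σ^4 (64 mod 5 = 4).
Stepping 4 places around the cycle: 4 → 6 → 8 → 1 → 7.

7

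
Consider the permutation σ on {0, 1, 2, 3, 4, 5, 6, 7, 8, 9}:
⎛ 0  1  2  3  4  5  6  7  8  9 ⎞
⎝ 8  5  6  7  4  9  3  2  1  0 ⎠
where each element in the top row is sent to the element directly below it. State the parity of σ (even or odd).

In disjoint-cycle form the cycle lengths are 5, 4, 1.
A cycle of length ℓ contributes ℓ−1 transpositions, so σ is a product of 4 + 3 = 7 transpositions — odd.

odd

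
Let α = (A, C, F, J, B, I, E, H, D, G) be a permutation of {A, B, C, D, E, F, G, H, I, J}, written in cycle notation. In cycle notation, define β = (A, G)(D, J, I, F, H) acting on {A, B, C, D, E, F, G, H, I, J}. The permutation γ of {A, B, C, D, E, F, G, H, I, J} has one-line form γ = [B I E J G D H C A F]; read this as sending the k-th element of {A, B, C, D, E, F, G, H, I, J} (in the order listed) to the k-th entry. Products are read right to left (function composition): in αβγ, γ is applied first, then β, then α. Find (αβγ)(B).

J

Apply the permutations in order: γ(B) = I, then β(I) = F, then α(F) = J. So (αβγ)(B) = J.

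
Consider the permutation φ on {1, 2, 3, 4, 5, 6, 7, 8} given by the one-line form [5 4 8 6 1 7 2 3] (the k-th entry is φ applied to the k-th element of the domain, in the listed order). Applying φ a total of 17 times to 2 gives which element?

4

Tracing 2 → 4 → … returns to 2 after 4 steps, so 2 lies in a 4-cycle (2 4 6 7).
Powers repeat with period 4 on this cycle, and 17 mod 4 = 1, so φ^17(2) = φ^1(2).
Stepping 1 place around the cycle: 2 → 4.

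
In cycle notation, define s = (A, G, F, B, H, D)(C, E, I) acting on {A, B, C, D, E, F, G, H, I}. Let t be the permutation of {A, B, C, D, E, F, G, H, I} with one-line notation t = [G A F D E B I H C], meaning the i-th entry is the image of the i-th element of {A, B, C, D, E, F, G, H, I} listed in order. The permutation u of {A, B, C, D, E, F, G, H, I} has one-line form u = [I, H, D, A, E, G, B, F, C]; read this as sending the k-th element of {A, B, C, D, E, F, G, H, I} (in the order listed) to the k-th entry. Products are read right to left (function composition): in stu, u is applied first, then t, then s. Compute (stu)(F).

C

(stu)(F) = s(t(u(F))). u(F) = G, then t(G) = I, then s(I) = C, so the result is C.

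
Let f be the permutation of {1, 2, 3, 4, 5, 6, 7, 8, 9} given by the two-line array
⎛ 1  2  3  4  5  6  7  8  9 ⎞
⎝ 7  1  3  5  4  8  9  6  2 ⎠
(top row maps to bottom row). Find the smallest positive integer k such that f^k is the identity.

Decomposing into disjoint cycles gives cycle lengths 4, 2, 2, 1.
Since disjoint cycles commute, ord(f) = lcm(4, 2, 2) = 4.

4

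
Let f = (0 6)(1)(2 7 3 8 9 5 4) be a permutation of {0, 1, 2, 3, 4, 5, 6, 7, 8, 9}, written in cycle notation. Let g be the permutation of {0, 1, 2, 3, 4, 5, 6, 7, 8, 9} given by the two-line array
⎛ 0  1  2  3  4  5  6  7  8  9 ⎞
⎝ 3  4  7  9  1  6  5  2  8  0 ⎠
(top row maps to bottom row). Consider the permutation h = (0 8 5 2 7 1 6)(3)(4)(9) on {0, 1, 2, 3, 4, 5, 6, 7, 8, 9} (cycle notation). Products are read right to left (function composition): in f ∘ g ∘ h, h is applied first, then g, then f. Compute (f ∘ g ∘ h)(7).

Apply the permutations in order: h(7) = 1, then g(1) = 4, then f(4) = 2. So (f ∘ g ∘ h)(7) = 2.

2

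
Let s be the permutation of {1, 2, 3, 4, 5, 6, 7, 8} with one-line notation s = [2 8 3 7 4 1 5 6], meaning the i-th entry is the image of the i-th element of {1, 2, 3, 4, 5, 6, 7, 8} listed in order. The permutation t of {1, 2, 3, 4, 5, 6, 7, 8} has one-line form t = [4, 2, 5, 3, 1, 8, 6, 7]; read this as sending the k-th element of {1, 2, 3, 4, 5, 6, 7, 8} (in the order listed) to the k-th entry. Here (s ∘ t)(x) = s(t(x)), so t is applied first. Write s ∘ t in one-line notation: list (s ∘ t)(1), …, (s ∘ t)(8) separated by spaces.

Chase each element through t then s: 1 → 4 → 7; 2 → 2 → 8; 3 → 5 → 4; 4 → 3 → 3; 5 → 1 → 2; 6 → 8 → 6; 7 → 6 → 1; 8 → 7 → 5.
Collecting the images, s ∘ t = [7 8 4 3 2 6 1 5].

7 8 4 3 2 6 1 5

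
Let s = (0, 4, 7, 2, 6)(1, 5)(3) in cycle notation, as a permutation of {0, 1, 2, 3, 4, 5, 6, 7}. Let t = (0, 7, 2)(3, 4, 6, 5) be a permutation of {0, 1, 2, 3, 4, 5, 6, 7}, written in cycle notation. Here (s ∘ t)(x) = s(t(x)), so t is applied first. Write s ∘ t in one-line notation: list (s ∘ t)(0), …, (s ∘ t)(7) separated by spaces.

2 5 4 7 0 3 1 6

Chase each element through t then s: 0 → 7 → 2; 1 → 1 → 5; 2 → 0 → 4; 3 → 4 → 7; 4 → 6 → 0; 5 → 3 → 3; 6 → 5 → 1; 7 → 2 → 6.
So s ∘ t in one-line form is 2 5 4 7 0 3 1 6.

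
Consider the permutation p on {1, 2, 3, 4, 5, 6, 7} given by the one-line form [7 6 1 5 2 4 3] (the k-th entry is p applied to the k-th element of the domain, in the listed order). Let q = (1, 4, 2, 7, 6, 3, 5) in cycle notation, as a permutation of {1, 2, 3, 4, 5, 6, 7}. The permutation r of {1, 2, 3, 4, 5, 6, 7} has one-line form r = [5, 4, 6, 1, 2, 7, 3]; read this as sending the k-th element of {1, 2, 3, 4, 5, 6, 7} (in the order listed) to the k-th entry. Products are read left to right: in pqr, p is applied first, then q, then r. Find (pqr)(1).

Chase 1: p(1) = 7; q(7) = 6; r(6) = 7. Hence (pqr)(1) = 7.

7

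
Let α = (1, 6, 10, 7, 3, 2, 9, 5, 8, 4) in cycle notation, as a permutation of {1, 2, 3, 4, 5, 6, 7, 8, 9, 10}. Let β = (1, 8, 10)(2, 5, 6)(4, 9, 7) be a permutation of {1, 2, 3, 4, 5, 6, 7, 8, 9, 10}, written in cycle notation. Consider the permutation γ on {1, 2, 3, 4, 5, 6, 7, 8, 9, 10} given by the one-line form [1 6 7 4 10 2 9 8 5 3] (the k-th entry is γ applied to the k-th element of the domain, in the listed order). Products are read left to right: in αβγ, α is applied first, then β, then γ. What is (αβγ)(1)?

Chase 1: α(1) = 6; β(6) = 2; γ(2) = 6. Hence (αβγ)(1) = 6.

6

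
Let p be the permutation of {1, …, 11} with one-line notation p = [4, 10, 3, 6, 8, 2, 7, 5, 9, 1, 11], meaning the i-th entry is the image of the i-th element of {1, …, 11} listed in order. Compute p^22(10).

Tracing 10 → 1 → … returns to 10 after 5 steps, so 10 lies in a 5-cycle (1, 4, 6, 2, 10).
Since the cycle has length 5, p^22 acts on it the same as p^2 (22 mod 5 = 2).
Stepping 2 places around the cycle: 10 → 1 → 4.

4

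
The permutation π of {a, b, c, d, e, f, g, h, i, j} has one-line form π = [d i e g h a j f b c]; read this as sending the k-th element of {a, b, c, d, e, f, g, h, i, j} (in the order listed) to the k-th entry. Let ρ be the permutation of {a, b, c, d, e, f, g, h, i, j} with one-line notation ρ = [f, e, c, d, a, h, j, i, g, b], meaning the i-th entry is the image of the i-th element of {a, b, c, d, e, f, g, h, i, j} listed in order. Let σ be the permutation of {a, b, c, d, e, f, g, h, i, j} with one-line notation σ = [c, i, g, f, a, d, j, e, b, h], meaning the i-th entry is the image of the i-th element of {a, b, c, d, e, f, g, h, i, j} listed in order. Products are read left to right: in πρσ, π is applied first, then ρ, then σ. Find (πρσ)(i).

a

(πρσ)(i) = σ(ρ(π(i))). π(i) = b, then ρ(b) = e, then σ(e) = a, so the result is a.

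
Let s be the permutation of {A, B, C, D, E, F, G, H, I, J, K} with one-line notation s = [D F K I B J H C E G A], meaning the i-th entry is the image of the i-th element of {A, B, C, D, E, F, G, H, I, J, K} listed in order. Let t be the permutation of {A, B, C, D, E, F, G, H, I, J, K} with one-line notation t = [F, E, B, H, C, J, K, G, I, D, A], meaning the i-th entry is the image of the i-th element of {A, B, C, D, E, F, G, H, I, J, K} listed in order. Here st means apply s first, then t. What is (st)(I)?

C

First apply s: s(I) = E, then t(E) = C. Thus (st)(I) = C.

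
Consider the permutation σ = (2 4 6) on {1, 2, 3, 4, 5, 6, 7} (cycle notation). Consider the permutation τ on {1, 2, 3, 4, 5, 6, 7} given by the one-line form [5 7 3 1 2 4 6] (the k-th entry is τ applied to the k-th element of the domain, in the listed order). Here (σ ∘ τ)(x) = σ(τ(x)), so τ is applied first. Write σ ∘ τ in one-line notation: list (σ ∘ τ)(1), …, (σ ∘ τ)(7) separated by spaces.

(σ ∘ τ)(x) = σ(τ(x)). Computing each image: σ(τ(1)) = σ(5) = 5, σ(τ(2)) = σ(7) = 7, σ(τ(3)) = σ(3) = 3, σ(τ(4)) = σ(1) = 1, σ(τ(5)) = σ(2) = 4, σ(τ(6)) = σ(4) = 6, σ(τ(7)) = σ(6) = 2.
Hence σ ∘ τ = [5 7 3 1 4 6 2].

5 7 3 1 4 6 2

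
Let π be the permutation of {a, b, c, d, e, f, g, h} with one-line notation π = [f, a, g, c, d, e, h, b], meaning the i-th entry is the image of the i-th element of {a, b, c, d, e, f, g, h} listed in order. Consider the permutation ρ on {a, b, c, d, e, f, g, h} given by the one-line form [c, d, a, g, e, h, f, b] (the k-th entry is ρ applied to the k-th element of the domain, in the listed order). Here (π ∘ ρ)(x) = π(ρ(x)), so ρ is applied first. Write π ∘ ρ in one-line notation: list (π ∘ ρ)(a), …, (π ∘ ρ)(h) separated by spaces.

g c f h d b e a

(π ∘ ρ)(x) = π(ρ(x)). Computing each image: π(ρ(a)) = π(c) = g, π(ρ(b)) = π(d) = c, π(ρ(c)) = π(a) = f, π(ρ(d)) = π(g) = h, π(ρ(e)) = π(e) = d, π(ρ(f)) = π(h) = b, π(ρ(g)) = π(f) = e, π(ρ(h)) = π(b) = a.
Hence π ∘ ρ = [g c f h d b e a].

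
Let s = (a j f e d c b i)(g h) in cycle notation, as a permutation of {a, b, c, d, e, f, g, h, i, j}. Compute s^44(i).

i lies in the 8-cycle (a j f e d c b i).
Powers repeat with period 8 on this cycle, and 44 mod 8 = 4, so s^44(i) = s^4(i).
Stepping 4 places around the cycle: i → a → j → f → e.

e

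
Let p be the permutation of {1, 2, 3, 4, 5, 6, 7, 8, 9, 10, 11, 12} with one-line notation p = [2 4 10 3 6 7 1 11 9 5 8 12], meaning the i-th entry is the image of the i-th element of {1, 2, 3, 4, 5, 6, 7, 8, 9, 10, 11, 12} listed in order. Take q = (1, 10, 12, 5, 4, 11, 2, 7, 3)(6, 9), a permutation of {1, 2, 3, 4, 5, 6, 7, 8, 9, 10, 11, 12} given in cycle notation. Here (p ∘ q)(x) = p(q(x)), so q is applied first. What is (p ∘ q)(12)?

First apply q: q(12) = 5, then p(5) = 6. Thus (p ∘ q)(12) = 6.

6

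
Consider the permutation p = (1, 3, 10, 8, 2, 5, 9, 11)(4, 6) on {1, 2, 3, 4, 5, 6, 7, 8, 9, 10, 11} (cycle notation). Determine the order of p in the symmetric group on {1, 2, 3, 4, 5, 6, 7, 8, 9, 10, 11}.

8

The cycle type of p is (8, 2, 1).
The order is lcm(8, 2) = 8.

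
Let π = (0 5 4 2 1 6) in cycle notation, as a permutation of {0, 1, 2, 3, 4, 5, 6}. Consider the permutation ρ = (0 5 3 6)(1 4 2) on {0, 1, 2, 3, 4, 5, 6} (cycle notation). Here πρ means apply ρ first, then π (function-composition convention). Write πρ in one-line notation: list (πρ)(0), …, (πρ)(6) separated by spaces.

4 2 6 0 1 3 5

(πρ)(x) = π(ρ(x)). Computing each image: π(ρ(0)) = π(5) = 4, π(ρ(1)) = π(4) = 2, π(ρ(2)) = π(1) = 6, π(ρ(3)) = π(6) = 0, π(ρ(4)) = π(2) = 1, π(ρ(5)) = π(3) = 3, π(ρ(6)) = π(0) = 5.
Hence πρ = [4 2 6 0 1 3 5].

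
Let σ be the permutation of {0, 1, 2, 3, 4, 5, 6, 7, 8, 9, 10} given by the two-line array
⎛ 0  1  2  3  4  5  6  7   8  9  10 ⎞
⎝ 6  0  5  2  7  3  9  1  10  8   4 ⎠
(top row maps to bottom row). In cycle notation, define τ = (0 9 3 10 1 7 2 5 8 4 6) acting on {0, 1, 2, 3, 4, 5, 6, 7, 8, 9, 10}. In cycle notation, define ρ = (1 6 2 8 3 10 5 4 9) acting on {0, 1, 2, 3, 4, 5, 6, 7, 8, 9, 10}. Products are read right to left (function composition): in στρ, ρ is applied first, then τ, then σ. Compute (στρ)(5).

Apply the permutations in order: ρ(5) = 4, then τ(4) = 6, then σ(6) = 9. So (στρ)(5) = 9.

9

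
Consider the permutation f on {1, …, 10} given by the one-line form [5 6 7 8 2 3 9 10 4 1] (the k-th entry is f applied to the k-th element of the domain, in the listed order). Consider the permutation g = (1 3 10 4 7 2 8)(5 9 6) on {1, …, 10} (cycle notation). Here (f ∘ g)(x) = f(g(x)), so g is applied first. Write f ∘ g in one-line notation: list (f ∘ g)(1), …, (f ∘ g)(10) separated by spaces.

(f ∘ g)(x) = f(g(x)). Computing each image: f(g(1)) = f(3) = 7, f(g(2)) = f(8) = 10, f(g(3)) = f(10) = 1, f(g(4)) = f(7) = 9, f(g(5)) = f(9) = 4, f(g(6)) = f(5) = 2, f(g(7)) = f(2) = 6, f(g(8)) = f(1) = 5, f(g(9)) = f(6) = 3, f(g(10)) = f(4) = 8.
Hence f ∘ g = [7 10 1 9 4 2 6 5 3 8].

7 10 1 9 4 2 6 5 3 8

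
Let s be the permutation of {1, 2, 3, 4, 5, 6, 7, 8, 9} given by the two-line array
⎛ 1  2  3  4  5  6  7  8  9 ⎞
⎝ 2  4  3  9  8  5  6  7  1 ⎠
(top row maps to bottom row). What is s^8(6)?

6

Tracing 6 → 5 → … returns to 6 after 4 steps, so 6 lies in a 4-cycle (5 8 7 6).
On a 4-cycle, s^4 is the identity, so s^8 = s^0 there (8 ≡ 0 mod 4).
So s^8(6) = 6.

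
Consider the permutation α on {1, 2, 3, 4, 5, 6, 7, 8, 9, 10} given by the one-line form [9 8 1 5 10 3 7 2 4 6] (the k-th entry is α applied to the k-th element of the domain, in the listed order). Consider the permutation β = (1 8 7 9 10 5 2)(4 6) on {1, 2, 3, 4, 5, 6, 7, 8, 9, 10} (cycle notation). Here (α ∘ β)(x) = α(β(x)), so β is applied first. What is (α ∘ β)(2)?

9

β(2) = 1, then α(1) = 9; composing gives (α ∘ β)(2) = 9.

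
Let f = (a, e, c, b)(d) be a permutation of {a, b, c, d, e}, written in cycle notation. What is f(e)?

c

In the cycle (a, e, c, b), e is followed by c, so f(e) = c.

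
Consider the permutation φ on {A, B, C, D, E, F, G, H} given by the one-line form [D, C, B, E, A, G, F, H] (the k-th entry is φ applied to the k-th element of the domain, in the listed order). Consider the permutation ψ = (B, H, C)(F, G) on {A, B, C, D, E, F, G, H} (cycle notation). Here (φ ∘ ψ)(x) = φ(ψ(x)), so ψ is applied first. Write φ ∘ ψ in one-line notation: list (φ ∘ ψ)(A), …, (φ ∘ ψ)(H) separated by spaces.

(φ ∘ ψ)(x) = φ(ψ(x)). Computing each image: φ(ψ(A)) = φ(A) = D, φ(ψ(B)) = φ(H) = H, φ(ψ(C)) = φ(B) = C, φ(ψ(D)) = φ(D) = E, φ(ψ(E)) = φ(E) = A, φ(ψ(F)) = φ(G) = F, φ(ψ(G)) = φ(F) = G, φ(ψ(H)) = φ(C) = B.
Hence φ ∘ ψ = [D H C E A F G B].

D H C E A F G B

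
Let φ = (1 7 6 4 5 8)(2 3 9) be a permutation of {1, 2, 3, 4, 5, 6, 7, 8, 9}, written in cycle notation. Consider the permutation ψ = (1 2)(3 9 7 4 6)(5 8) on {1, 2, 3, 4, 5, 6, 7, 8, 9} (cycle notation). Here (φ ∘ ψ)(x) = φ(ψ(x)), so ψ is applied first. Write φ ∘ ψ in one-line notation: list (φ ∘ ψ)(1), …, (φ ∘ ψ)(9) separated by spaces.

3 7 2 4 1 9 5 8 6

(φ ∘ ψ)(x) = φ(ψ(x)). Computing each image: φ(ψ(1)) = φ(2) = 3, φ(ψ(2)) = φ(1) = 7, φ(ψ(3)) = φ(9) = 2, φ(ψ(4)) = φ(6) = 4, φ(ψ(5)) = φ(8) = 1, φ(ψ(6)) = φ(3) = 9, φ(ψ(7)) = φ(4) = 5, φ(ψ(8)) = φ(5) = 8, φ(ψ(9)) = φ(7) = 6.
Hence φ ∘ ψ = [3 7 2 4 1 9 5 8 6].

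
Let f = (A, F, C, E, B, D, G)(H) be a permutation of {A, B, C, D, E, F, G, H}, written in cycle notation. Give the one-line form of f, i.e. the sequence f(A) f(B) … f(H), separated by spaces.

F D E G B C A H

Image by image: A→F, B→D, C→E, D→G, E→B, F→C, G→A, H→H.
So the one-line form is F D E G B C A H.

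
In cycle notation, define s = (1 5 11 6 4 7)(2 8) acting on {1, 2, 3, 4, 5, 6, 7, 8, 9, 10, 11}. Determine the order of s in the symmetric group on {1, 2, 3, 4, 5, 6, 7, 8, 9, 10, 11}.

The cycle type of s is (6, 2, 1, 1, 1).
The order is lcm(6, 2) = 6.

6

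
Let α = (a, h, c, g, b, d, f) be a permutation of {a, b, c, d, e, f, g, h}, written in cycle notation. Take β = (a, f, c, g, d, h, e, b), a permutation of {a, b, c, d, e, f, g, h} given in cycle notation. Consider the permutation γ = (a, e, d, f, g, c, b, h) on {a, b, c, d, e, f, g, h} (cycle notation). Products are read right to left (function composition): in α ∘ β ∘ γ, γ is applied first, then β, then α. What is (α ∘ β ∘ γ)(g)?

Chase g: γ(g) = c; β(c) = g; α(g) = b. Hence (α ∘ β ∘ γ)(g) = b.

b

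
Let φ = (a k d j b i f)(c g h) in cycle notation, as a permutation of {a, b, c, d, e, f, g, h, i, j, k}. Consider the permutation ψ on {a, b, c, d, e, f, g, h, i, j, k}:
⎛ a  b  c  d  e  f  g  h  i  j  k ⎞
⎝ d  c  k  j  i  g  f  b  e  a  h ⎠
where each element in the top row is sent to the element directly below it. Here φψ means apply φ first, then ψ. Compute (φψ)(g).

(φψ)(g) = ψ(φ(g)). φ(g) = h, then ψ(h) = b. So (φψ)(g) = b.

b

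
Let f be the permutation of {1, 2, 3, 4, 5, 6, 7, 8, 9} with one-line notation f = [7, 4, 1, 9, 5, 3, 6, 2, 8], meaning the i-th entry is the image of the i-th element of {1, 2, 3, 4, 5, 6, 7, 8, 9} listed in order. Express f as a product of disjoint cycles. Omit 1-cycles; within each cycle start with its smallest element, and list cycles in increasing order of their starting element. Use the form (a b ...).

Iterating f from 1 gives 1 → 7 → 6 → 3 → 1; that is the 4-cycle (1 7 6 3).
Continuing from each remaining unvisited element yields (1 7 6 3)(2 4 9 8).

(1 7 6 3)(2 4 9 8)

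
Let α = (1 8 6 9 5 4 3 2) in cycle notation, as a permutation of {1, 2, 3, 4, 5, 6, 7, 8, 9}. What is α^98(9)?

4

9 lies in the 8-cycle (1 8 6 9 5 4 3 2).
On an 8-cycle, α^8 is the identity, so α^98 = α^2 there (98 ≡ 2 mod 8).
Stepping 2 places around the cycle: 9 → 5 → 4.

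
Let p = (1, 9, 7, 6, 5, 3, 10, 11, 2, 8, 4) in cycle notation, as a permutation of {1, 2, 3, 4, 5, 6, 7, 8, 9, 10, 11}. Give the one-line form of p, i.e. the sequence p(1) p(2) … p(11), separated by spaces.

9 8 10 1 3 5 6 4 7 11 2

Each element maps to the next entry in its cycle (wrapping to the front): 1↦9, 2↦8, 3↦10, 4↦1, 5↦3, 6↦5, 7↦6, 8↦4, 9↦7, 10↦11, 11↦2.
So the one-line form is 9 8 10 1 3 5 6 4 7 11 2.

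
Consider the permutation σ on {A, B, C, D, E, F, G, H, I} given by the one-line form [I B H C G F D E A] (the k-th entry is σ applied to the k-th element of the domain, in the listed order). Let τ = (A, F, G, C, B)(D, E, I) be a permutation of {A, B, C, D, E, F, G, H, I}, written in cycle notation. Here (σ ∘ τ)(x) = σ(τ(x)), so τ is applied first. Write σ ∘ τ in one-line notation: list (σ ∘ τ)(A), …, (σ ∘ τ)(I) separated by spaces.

F I B G A D H E C

Chase each element through τ then σ: A → F → F; B → A → I; C → B → B; D → E → G; E → I → A; F → G → D; G → C → H; H → H → E; I → D → C.
Collecting the images, σ ∘ τ = [F I B G A D H E C].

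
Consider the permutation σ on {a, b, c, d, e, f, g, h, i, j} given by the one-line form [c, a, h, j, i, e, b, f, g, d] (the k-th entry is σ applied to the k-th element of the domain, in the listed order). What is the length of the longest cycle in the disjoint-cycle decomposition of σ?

8

Decomposing into disjoint cycles gives (a c h f e i g b)(d j); the longest has length 8.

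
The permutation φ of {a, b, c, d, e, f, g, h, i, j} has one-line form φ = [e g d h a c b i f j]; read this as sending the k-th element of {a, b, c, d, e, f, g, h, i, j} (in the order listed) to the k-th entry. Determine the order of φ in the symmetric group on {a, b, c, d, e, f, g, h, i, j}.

10

The disjoint-cycle form of φ has cycle lengths 5, 2, 2, 1.
The order of φ is the least common multiple of its cycle lengths: lcm(5, 2, 2) = 10.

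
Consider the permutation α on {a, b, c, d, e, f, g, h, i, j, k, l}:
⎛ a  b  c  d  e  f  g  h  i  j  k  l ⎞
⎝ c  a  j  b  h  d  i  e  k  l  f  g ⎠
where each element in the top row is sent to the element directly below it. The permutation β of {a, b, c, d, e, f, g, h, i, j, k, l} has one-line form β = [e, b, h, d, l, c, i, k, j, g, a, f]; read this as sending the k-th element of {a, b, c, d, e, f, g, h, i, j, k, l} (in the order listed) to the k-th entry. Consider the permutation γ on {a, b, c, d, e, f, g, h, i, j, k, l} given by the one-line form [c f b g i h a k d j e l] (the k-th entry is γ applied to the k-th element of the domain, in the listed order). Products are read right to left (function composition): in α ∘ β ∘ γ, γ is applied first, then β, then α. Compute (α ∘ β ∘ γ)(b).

j

Chase b: γ(b) = f; β(f) = c; α(c) = j. Hence (α ∘ β ∘ γ)(b) = j.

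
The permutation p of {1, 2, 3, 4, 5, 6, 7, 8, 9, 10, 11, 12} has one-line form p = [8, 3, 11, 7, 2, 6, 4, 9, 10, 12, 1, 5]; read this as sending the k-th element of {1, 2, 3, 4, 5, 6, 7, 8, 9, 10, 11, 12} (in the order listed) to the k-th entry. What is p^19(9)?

10

Tracing 9 → 10 → … returns to 9 after 9 steps, so 9 lies in a 9-cycle (1, 8, 9, 10, 12, 5, 2, 3, 11).
Powers repeat with period 9 on this cycle, and 19 mod 9 = 1, so p^19(9) = p^1(9).
Stepping 1 place around the cycle: 9 → 10.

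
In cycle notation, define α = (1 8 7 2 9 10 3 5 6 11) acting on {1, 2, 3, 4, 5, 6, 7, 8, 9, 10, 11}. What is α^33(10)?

10 lies in the 10-cycle (1 8 7 2 9 10 3 5 6 11).
Powers repeat with period 10 on this cycle, and 33 mod 10 = 3, so α^33(10) = α^3(10).
Stepping 3 places around the cycle: 10 → 3 → 5 → 6.

6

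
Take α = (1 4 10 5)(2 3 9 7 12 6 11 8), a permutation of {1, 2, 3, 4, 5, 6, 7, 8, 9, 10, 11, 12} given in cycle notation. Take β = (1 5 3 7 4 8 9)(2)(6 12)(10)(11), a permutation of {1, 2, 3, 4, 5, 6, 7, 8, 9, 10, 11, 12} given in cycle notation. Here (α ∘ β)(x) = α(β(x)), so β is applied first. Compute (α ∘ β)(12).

11

First apply β: β(12) = 6, then α(6) = 11. Thus (α ∘ β)(12) = 11.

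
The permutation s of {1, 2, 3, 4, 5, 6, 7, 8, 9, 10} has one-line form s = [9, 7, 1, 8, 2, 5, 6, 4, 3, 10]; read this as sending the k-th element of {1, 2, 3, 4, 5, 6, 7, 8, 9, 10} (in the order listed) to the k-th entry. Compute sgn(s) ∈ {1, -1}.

1

In disjoint-cycle form the cycle lengths are 4, 3, 2, 1.
A cycle of length ℓ contributes ℓ−1 transpositions, so s is a product of 3 + 2 + 1 = 6 transpositions — even.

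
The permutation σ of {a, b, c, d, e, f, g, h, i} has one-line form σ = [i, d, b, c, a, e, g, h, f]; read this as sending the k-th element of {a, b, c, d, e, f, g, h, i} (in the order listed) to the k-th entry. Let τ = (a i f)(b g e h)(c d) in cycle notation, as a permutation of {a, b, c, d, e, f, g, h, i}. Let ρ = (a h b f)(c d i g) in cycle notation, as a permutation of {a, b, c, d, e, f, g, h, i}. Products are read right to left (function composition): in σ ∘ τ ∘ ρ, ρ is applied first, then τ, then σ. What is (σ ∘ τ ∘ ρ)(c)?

(σ ∘ τ ∘ ρ)(c) = σ(τ(ρ(c))). ρ(c) = d, then τ(d) = c, then σ(c) = b, so the result is b.

b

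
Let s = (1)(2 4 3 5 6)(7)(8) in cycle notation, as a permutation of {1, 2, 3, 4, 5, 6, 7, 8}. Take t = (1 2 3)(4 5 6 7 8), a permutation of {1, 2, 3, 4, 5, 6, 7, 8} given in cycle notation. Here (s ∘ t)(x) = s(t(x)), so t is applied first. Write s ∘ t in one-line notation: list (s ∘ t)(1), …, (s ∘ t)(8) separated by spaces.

4 5 1 6 2 7 8 3

For each element, apply t then s: 1 → 2 → 4; 2 → 3 → 5; 3 → 1 → 1; 4 → 5 → 6; 5 → 6 → 2; 6 → 7 → 7; 7 → 8 → 8; 8 → 4 → 3.
So s ∘ t in one-line form is 4 5 1 6 2 7 8 3.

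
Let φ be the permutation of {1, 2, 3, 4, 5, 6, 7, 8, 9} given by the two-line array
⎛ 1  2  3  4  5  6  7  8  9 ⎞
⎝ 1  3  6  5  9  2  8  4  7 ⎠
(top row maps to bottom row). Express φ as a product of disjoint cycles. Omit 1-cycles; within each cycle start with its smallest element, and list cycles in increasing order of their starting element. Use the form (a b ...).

(2 3 6)(4 5 9 7 8)

Iterating φ from 2 gives 2 → 3 → 6 → 2; that is the 3-cycle (2 3 6).
Continuing from each remaining unvisited element yields (2 3 6)(4 5 9 7 8).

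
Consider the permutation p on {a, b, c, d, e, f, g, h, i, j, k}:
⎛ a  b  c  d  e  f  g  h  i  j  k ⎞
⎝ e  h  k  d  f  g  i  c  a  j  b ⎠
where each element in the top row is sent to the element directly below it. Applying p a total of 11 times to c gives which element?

Tracing c → k → … returns to c after 4 steps, so c lies in a 4-cycle (b, h, c, k).
On a 4-cycle, p^4 is the identity, so p^11 = p^3 there (11 ≡ 3 mod 4).
Stepping 3 places around the cycle: c → k → b → h.

h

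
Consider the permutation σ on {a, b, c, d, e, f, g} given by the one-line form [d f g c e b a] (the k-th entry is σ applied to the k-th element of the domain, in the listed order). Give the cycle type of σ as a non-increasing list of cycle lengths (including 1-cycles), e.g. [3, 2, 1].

The disjoint cycles are (a, d, c, g)(b, f)(e), with lengths 4, 2, 1 in non-increasing order.

[4, 2, 1]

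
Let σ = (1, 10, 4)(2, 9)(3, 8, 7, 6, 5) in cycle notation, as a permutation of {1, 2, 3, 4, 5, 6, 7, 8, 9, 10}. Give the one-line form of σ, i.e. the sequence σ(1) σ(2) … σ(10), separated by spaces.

10 9 8 1 3 5 6 7 2 4

Each element maps to the next entry in its cycle (wrapping to the front): 1→10, 2→9, 3→8, 4→1, 5→3, 6→5, 7→6, 8→7, 9→2, 10→4.
So the one-line form is 10 9 8 1 3 5 6 7 2 4.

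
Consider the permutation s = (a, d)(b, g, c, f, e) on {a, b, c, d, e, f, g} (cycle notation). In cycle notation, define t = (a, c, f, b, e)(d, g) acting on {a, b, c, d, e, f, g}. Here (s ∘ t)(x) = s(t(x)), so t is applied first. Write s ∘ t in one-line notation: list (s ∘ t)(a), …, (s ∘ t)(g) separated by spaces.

f b e c d g a

For each element, apply t then s: a → c → f; b → e → b; c → f → e; d → g → c; e → a → d; f → b → g; g → d → a.
Collecting the images, s ∘ t = [f b e c d g a].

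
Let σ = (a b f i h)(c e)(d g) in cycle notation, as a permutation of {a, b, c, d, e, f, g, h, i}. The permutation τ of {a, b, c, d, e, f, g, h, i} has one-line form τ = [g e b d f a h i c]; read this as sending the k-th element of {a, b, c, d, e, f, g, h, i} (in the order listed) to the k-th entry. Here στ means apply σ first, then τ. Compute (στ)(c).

σ(c) = e, then τ(e) = f; composing gives (στ)(c) = f.

f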